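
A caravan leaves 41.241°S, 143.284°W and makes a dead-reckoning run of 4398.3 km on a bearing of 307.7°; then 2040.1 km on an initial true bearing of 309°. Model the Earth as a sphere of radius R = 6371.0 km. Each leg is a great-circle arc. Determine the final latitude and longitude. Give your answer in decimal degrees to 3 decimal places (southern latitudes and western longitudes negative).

Apply the spherical direct solution leg by leg, carrying full precision between legs.
Leg 1: from (-41.241°, -143.284°), δ = 4398.3/6371 = 0.690363 rad, θ = 307.7° → φ = -12.442°, λ = -174.347°.
Leg 2: from (-12.442°, -174.347°), δ = 2040.1/6371 = 0.320217 rad, θ = 309° → φ = -0.633°, λ = 171.492°.

latitude -0.633°, longitude 171.492°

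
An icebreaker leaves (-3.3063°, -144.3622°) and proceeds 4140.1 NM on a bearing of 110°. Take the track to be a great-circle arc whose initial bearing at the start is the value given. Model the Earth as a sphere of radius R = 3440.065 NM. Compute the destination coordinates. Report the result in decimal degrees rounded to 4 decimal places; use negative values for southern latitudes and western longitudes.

latitude -19.8395°, longitude -75.5576°

The arc subtends δ = 4140.1/3440.065 = 1.203495 rad at the centre.
Converting: φ₁ = -0.057706 rad, θ = 1.919862 rad.
sin φ₂ = sin φ₁ cos δ + cos φ₁ sin δ cos θ = (-0.057674)(0.359098) + (0.998335)(0.933300)(-0.342020) = -0.339387
φ₂ = asin(-0.339387) = -0.346265 rad = -19.8395°.
Then Δλ = atan2(0.875555, 0.339525) = 1.200867 rad, from sin θ sin δ cos φ₁ over cos δ − sin φ₁ sin φ₂.
Hence λ₂ = -144.3622° + 68.8046° = -75.5576°.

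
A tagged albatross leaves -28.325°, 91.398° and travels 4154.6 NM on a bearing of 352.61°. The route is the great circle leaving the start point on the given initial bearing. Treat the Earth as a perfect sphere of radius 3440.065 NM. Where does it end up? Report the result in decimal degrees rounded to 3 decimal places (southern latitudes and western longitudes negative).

latitude 40.356°, longitude 82.320°

δ = 4154.6/3440.065 = 1.207710 rad (69.1967°).
Start latitude φ₁ = -0.494365 rad; initial bearing θ = 6.154205 rad.
sin φ₂ = sin φ₁ cos δ + cos φ₁ sin δ cos θ = (-0.474472)(0.355161) + (0.880270)(0.934805)(0.991694) = 0.647532
φ₂ = asin(0.647532) = 0.704341 rad = 40.356°.
For the longitude increment, Δλ = atan2( sin θ sin δ cos φ₁, cos δ − sin φ₁ sin φ₂ ) = atan2(-0.105841, 0.662397) = -9.078°.
λ₂ = 91.398° + -9.078° = 82.320°.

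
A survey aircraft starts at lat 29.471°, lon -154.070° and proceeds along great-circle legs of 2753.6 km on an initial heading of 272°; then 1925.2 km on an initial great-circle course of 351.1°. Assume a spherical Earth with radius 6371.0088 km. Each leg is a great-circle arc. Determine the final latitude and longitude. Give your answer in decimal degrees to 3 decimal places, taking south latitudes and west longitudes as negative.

latitude 44.411°, longitude 174.115°

Apply the spherical direct solution leg by leg, carrying full precision between legs.
Leg 1: from (29.471°, -154.070°), δ = 2753.6/6371.0088 = 0.432208 rad, θ = 272° → φ = 27.353°, λ = 177.810°.
Leg 2: from (27.353°, 177.810°), δ = 1925.2/6371.0088 = 0.302181 rad, θ = 351.1° → φ = 44.411°, λ = 174.115°.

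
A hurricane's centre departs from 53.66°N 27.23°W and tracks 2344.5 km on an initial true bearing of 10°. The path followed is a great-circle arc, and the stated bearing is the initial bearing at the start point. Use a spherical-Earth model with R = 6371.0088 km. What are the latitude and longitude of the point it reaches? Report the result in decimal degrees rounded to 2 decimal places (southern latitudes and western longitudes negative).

latitude 74.05°, longitude -14.09°

Central angle δ = d/R = 0.367995 rad.
Start latitude φ₁ = 0.936544 rad; initial bearing θ = 0.174533 rad.
Destination latitude: φ₂ = arcsin( sin φ₁ cos δ + cos φ₁ sin δ cos θ ) = arcsin(0.961524) = 74.05°.
Δλ = atan2( sin θ sin δ cos φ₁ , cos δ − sin φ₁ sin φ₂ ) = atan2(0.037018, 0.158529) = 0.229397 rad = 13.14°.
Hence λ₂ = -27.23° + 13.14° = -14.09°.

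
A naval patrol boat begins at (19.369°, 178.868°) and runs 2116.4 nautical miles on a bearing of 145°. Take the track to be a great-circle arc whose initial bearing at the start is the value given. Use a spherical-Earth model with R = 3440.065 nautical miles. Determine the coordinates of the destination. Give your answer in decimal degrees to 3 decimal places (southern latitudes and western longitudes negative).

Angular distance δ = d/R = 2116.4 / 3440.065 = 0.615221 rad.
Converting: φ₁ = 0.338053 rad, θ = 2.530727 rad.
sin φ₂ = sin φ₁ cos δ + cos φ₁ sin δ cos θ = (0.331651)(0.816646) + (0.943402)(0.577139)(-0.819152) = -0.175166
φ₂ = asin(-0.175166) = -0.176074 rad = -10.088°.
Δλ = atan2( sin θ sin δ cos φ₁ , cos δ − sin φ₁ sin φ₂ ) = atan2(0.312298, 0.874740) = 0.342913 rad = 19.647°.
λ₂ = 178.868° + 19.647° = 198.515°, normalized to (−180°, 180°] → -161.485°.

latitude -10.088°, longitude -161.485°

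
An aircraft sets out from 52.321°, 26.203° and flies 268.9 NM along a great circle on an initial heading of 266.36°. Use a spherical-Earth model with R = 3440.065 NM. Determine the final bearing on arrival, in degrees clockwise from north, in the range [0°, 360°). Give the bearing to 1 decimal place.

final bearing 260.6°

δ = 268.9/3440.065 = 0.078167 rad (4.4786°).
Converting: φ₁ = 0.913174 rad, θ = 4.648859 rad.
Applying the spherical law of cosines for sides, sin φ₂ = sin φ₁ cos δ + cos φ₁ sin δ cos θ = 0.786001, so φ₂ = 51.813°.
For the longitude increment, Δλ = atan2( sin θ sin δ cos φ₁, cos δ − sin φ₁ sin φ₂ ) = atan2(-0.047634, 0.374868) = -7.242°.
λ₂ = λ₁ + Δλ = 18.961°.
The forward bearing on arrival equals the back-azimuth from the destination plus 180°.
Back-azimuth from P₂ (51.8°, 19.0°) to P₁ (52.3°, 26.2°), with Δλ' = λ₁ − λ₂ = 7.2°: atan2( sin Δλ' cos φ₁ , cos φ₂ sin φ₁ − sin φ₂ cos φ₁ cos Δλ' ) = 80.6°.
Final bearing = (80.6° + 180°) mod 360° = 260.6°.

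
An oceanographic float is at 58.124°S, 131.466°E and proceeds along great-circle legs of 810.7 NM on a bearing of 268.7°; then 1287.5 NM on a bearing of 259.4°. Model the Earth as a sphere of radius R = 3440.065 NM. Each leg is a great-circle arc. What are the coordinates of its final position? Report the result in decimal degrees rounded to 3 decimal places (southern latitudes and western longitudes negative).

latitude -53.981°, longitude 69.161°

Apply the spherical direct solution leg by leg, carrying full precision between legs.
Leg 1: from (-58.124°, 131.466°), δ = 810.7/3440.065 = 0.235664 rad, θ = 268.7° → φ = -55.947°, λ = 106.829°.
Leg 2: from (-55.947°, 106.829°), δ = 1287.5/3440.065 = 0.374266 rad, θ = 259.4° → φ = -53.981°, λ = 69.161°.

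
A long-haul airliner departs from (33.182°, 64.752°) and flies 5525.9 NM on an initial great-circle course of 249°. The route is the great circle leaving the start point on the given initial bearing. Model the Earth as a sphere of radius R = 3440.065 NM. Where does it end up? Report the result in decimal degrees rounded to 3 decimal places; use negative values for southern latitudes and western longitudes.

latitude -18.614°, longitude -15.143°

δ = 5525.9/3440.065 = 1.606336 rad (92.0363°).
With φ₁ = 33.182° = 0.579135 rad and θ = 249° = 4.345870 rad:
sin φ₂ = sin φ₁ cos δ + cos φ₁ sin δ cos θ = (0.547300)(-0.035532) + (0.836936)(0.999369)(-0.358368) = -0.319188
φ₂ = asin(-0.319188) = -0.324873 rad = -18.614°.
For the longitude increment, Δλ = atan2( sin θ sin δ cos φ₁, cos δ − sin φ₁ sin φ₂ ) = atan2(-0.780854, 0.139160) = -79.895°.
Hence λ₂ = 64.752° + -79.895° = -15.143°.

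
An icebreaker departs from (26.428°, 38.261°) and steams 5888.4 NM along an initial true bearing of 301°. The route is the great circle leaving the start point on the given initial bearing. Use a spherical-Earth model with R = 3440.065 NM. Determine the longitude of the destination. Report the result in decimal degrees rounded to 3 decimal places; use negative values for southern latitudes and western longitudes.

δ = 5888.4/3440.065 = 1.711712 rad (98.0739°).
Start latitude φ₁ = 0.461256 rad; initial bearing θ = 5.253441 rad.
sin φ₂ = sin φ₁ cos δ + cos φ₁ sin δ cos θ = (0.445073)(-0.140450) + (0.895494)(0.990088)(0.515038) = 0.394132
φ₂ = asin(0.394132) = 0.405123 rad = 23.212°.
Δλ = atan2( sin θ sin δ cos φ₁ , cos δ − sin φ₁ sin φ₂ ) = atan2(-0.759980, -0.315867) = -1.964700 rad = -112.569°.
Hence λ₂ = 38.261° + -112.569° = -74.308°.

longitude -74.308°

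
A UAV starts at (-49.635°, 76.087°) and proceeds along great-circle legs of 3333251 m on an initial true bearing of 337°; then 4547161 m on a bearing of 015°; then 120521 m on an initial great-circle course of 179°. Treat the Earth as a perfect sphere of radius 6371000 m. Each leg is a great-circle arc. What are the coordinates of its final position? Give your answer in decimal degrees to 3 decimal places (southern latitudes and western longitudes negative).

latitude 17.318°, longitude 74.303°

Apply the spherical direct solution leg by leg, carrying full precision between legs.
Leg 1: from (-49.635°, 76.087°), δ = 3333251/6371000 = 0.523191 rad, θ = 337° → φ = -21.231°, λ = 63.997°.
Leg 2: from (-21.231°, 63.997°), δ = 4547161/6371000 = 0.713728 rad, θ = 15° → φ = 18.402°, λ = 74.284°.
Leg 3: from (18.402°, 74.284°), δ = 120521/6371000 = 0.018917 rad, θ = 179° → φ = 17.318°, λ = 74.303°.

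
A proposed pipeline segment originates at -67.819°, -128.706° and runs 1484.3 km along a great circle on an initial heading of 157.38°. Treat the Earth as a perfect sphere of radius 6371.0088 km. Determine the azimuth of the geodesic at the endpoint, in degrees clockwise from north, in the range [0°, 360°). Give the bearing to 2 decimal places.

δ = 1484.3/6371.0088 = 0.232977 rad (13.3486°).
Converting: φ₁ = -1.183665 rad, θ = 2.746799 rad.
Applying the spherical law of cosines for sides, sin φ₂ = sin φ₁ cos δ + cos φ₁ sin δ cos θ = -0.981437, so φ₂ = -78.943°.
Δλ = atan2( sin θ sin δ cos φ₁ , cos δ − sin φ₁ sin φ₂ ) = atan2(0.033525, 0.064177) = 0.481388 rad = 27.581°.
λ₂ = λ₁ + Δλ = -101.125°.
The forward bearing on arrival equals the back-azimuth from the destination plus 180°.
Back-azimuth from P₂ (-78.94°, -101.12°) to P₁ (-67.82°, -128.71°), with Δλ' = λ₁ − λ₂ = -27.58°: atan2( sin Δλ' cos φ₁ , cos φ₂ sin φ₁ − sin φ₂ cos φ₁ cos Δλ' ) = 310.79°.
Final bearing = (310.79° + 180°) mod 360° = 130.79°.

final bearing 130.79°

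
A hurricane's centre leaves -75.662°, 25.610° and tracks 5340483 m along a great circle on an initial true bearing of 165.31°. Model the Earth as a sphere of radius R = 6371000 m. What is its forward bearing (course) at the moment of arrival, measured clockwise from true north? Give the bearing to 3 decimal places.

Angular distance δ = d/R = 5340483 / 6371000 = 0.838249 rad.
With φ₁ = -75.662° = -1.320551 rad and θ = 165.31° = 2.885204 rad:
Destination latitude: φ₂ = arcsin( sin φ₁ cos δ + cos φ₁ sin δ cos θ ) = arcsin(-0.826031) = -55.693°.
Δλ = atan2( sin θ sin δ cos φ₁ , cos δ − sin φ₁ sin φ₂ ) = atan2(0.046690, -0.131536) = 2.800510 rad = 160.457°.
λ₂ = 25.610° + 160.457° = 186.067°, normalized to (−180°, 180°] → -173.933°.
The forward bearing on arrival equals the back-azimuth from the destination plus 180°.
Back-azimuth from P₂ (-55.693°, -173.933°) to P₁ (-75.662°, 25.610°), with Δλ' = λ₁ − λ₂ = 199.543°: atan2( sin Δλ' cos φ₁ , cos φ₂ sin φ₁ − sin φ₂ cos φ₁ cos Δλ' ) = 186.397°.
Final bearing = (186.397° + 180°) mod 360° = 6.397°.

final bearing 6.397°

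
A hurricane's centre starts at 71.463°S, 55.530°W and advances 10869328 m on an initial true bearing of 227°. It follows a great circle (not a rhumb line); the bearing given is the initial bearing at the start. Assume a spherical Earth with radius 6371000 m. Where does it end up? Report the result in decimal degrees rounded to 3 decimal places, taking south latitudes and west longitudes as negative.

Central angle δ = d/R = 1.706063 rad.
Converting: φ₁ = -1.247265 rad, θ = 3.961897 rad.
Destination latitude: φ₂ = arcsin( sin φ₁ cos δ + cos φ₁ sin δ cos θ ) = arcsin(-0.086980) = -4.990°.
For the longitude increment, Δλ = atan2( sin θ sin δ cos φ₁, cos δ − sin φ₁ sin φ₂ ) = atan2(-0.230386, -0.217322) = -133.329°.
λ₂ = -55.530° + -133.329° = -188.859°, normalized to (−180°, 180°] → 171.141°.

latitude -4.990°, longitude 171.141°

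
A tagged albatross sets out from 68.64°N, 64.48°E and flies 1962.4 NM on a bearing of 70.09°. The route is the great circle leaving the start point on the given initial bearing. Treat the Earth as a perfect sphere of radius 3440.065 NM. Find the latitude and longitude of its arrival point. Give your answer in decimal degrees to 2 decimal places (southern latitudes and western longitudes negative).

latitude 58.30°, longitude 139.56°

Angular distance δ = d/R = 1962.4 / 3440.065 = 0.570454 rad.
Converting: φ₁ = 1.197994 rad, θ = 1.223301 rad.
Applying the spherical law of cosines for sides, sin φ₂ = sin φ₁ cos δ + cos φ₁ sin δ cos θ = 0.850823, so φ₂ = 58.30°.
For the longitude increment, Δλ = atan2( sin θ sin δ cos φ₁, cos δ − sin φ₁ sin φ₂ ) = atan2(0.184931, 0.049275) = 75.08°.
Hence λ₂ = 64.48° + 75.08° = 139.56°.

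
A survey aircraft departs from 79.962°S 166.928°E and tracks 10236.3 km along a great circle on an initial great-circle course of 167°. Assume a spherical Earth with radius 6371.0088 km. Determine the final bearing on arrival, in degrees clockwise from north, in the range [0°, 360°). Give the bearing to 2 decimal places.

The arc subtends δ = 10236.3/6371.0088 = 1.606700 rad at the centre.
With φ₁ = -79.962° = -1.395600 rad and θ = 167° = 2.914700 rad:
Destination latitude: φ₂ = arcsin( sin φ₁ cos δ + cos φ₁ sin δ cos θ ) = arcsin(-0.134378) = -7.723°.
Δλ = atan2( sin θ sin δ cos φ₁ , cos δ − sin φ₁ sin φ₂ ) = atan2(0.039184, -0.168217) = 2.912736 rad = 166.888°.
λ₂ = 166.928° + 166.888° = 333.816°, normalized to (−180°, 180°] → -26.184°.
The forward bearing on arrival equals the back-azimuth from the destination plus 180°.
Back-azimuth from P₂ (-7.72°, -26.18°) to P₁ (-79.96°, 166.93°), with Δλ' = λ₁ − λ₂ = 193.11°: atan2( sin Δλ' cos φ₁ , cos φ₂ sin φ₁ − sin φ₂ cos φ₁ cos Δλ' ) = 182.27°.
Final bearing = (182.27° + 180°) mod 360° = 2.27°.

final bearing 2.27°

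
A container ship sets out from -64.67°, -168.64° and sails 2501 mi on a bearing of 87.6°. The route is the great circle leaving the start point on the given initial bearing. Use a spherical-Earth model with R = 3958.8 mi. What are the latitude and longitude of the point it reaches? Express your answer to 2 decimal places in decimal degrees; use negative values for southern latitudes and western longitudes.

latitude -45.96°, longitude -110.56°

Central angle δ = d/R = 0.631757 rad.
Start latitude φ₁ = -1.128704 rad; initial bearing θ = 1.528908 rad.
Destination latitude: φ₂ = arcsin( sin φ₁ cos δ + cos φ₁ sin δ cos θ ) = arcsin(-0.718826) = -45.96°.
Δλ = atan2( sin θ sin δ cos φ₁ , cos δ − sin φ₁ sin φ₂ ) = atan2(0.252440, 0.157274) = 1.013624 rad = 58.08°.
λ₂ = -168.64° + 58.08° = -110.56°.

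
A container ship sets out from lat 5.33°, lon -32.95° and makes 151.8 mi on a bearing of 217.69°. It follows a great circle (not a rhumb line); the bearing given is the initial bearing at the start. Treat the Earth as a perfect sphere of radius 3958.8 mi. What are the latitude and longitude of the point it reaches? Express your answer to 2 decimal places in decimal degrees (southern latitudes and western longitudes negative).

latitude 3.59°, longitude -34.30°

Angular distance δ = d/R = 151.8 / 3958.8 = 0.038345 rad.
With φ₁ = 5.33° = 0.093026 rad and θ = 217.69° = 3.799407 rad:
Destination latitude: φ₂ = arcsin( sin φ₁ cos δ + cos φ₁ sin δ cos θ ) = arcsin(0.062619) = 3.59°.
Then Δλ = atan2(-0.023337, 0.993448) = -0.023486 rad, from sin θ sin δ cos φ₁ over cos δ − sin φ₁ sin φ₂.
λ₂ = λ₁ + Δλ = -34.30°.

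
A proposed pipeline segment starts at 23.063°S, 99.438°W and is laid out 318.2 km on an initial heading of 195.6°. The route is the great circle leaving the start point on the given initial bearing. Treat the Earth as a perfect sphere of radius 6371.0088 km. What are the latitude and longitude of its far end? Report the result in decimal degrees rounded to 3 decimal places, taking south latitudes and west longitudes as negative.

Angular distance δ = d/R = 318.2 / 6371.0088 = 0.049945 rad.
With φ₁ = -23.063° = -0.402525 rad and θ = 195.6° = 3.413864 rad:
Destination latitude: φ₂ = arcsin( sin φ₁ cos δ + cos φ₁ sin δ cos θ ) = arcsin(-0.435496) = -25.817°.
For the longitude increment, Δλ = atan2( sin θ sin δ cos φ₁, cos δ − sin φ₁ sin φ₂ ) = atan2(-0.012353, 0.828150) = -0.855°.
Hence λ₂ = -99.438° + -0.855° = -100.293°.

latitude -25.817°, longitude -100.293°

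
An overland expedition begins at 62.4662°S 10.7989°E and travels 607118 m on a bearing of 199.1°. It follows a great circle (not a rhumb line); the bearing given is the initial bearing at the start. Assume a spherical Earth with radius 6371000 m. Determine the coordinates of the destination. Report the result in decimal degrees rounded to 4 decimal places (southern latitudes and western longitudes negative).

Central angle δ = d/R = 0.095294 rad.
With φ₁ = -62.4662° = -1.090241 rad and θ = 199.1° = 3.474951 rad:
Destination latitude: φ₂ = arcsin( sin φ₁ cos δ + cos φ₁ sin δ cos θ ) = arcsin(-0.924279) = -67.5599°.
Δλ = atan2( sin θ sin δ cos φ₁ , cos δ − sin φ₁ sin φ₂ ) = atan2(-0.014393, 0.175870) = -0.081655 rad = -4.6785°.
λ₂ = λ₁ + Δλ = 6.1204°.

latitude -67.5599°, longitude 6.1204°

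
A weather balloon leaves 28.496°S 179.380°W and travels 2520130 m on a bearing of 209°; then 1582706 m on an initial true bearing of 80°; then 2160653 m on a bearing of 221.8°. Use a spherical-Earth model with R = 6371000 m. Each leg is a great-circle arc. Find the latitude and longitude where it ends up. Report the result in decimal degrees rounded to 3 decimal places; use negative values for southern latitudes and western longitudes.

latitude -55.754°, longitude 160.796°

Apply the spherical direct solution leg by leg, carrying full precision between legs.
Leg 1: from (-28.496°, -179.380°), δ = 2520130/6371000 = 0.395563 rad, θ = 209° → φ = -47.429°, λ = 164.590°.
Leg 2: from (-47.429°, 164.590°), δ = 1582706/6371000 = 0.248423 rad, θ = 80° → φ = -43.232°, λ = -175.999°.
Leg 3: from (-43.232°, -175.999°), δ = 2160653/6371000 = 0.339139 rad, θ = 221.8° → φ = -55.754°, λ = 160.796°.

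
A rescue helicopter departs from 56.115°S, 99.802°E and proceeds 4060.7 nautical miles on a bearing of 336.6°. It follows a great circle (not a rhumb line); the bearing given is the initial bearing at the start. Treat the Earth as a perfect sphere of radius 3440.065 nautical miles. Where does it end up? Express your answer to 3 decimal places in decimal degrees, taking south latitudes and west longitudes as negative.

latitude 9.048°, longitude 77.969°

δ = 4060.7/3440.065 = 1.180414 rad (67.6327°).
Converting: φ₁ = -0.979392 rad, θ = 5.874778 rad.
Destination latitude: φ₂ = arcsin( sin φ₁ cos δ + cos φ₁ sin δ cos θ ) = arcsin(0.157267) = 9.048°.
Then Δλ = atan2(-0.204762, 0.511099) = -0.381050 rad, from sin θ sin δ cos φ₁ over cos δ − sin φ₁ sin φ₂.
Hence λ₂ = 99.802° + -21.833° = 77.969°.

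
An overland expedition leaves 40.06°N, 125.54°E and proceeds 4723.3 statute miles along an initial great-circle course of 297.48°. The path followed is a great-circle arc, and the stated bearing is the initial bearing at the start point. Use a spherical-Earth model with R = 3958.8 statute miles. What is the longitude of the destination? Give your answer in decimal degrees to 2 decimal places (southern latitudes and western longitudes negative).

longitude 35.97°

δ = 4723.3/3958.8 = 1.193114 rad (68.3604°).
Converting: φ₁ = 0.699179 rad, θ = 5.192005 rad.
sin φ₂ = sin φ₁ cos δ + cos φ₁ sin δ cos θ = (0.643589)(0.368767) + (0.765371)(0.929522)(0.461439) = 0.565616
φ₂ = asin(0.565616) = 0.601180 rad = 34.45°.
Δλ = atan2( sin θ sin δ cos φ₁ , cos δ − sin φ₁ sin φ₂ ) = atan2(-0.631160, 0.004743) = -1.563282 rad = -89.57°.
λ₂ = λ₁ + Δλ = 35.97°.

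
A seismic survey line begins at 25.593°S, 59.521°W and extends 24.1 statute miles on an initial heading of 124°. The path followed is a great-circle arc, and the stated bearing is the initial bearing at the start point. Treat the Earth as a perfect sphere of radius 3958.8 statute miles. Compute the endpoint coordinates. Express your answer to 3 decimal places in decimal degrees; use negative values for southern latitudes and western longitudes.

latitude -25.788°, longitude -59.200°

Angular distance δ = d/R = 24.1 / 3958.8 = 0.006088 rad.
Converting: φ₁ = -0.446682 rad, θ = 2.164208 rad.
sin φ₂ = sin φ₁ cos δ + cos φ₁ sin δ cos θ = (-0.431976)(0.999981) + (0.901885)(0.006088)(-0.559193) = -0.435038
φ₂ = asin(-0.435038) = -0.450080 rad = -25.788°.
For the longitude increment, Δλ = atan2( sin θ sin δ cos φ₁, cos δ − sin φ₁ sin φ₂ ) = atan2(0.004552, 0.812056) = 0.321°.
Hence λ₂ = -59.521° + 0.321° = -59.200°.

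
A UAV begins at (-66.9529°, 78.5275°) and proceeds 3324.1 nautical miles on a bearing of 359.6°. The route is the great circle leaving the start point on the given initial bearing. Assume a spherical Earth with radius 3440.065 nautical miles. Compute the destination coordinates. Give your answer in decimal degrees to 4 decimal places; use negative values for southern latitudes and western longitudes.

latitude -11.5890°, longitude 78.1915°

δ = 3324.1/3440.065 = 0.966290 rad (55.3643°).
Start latitude φ₁ = -1.168549 rad; initial bearing θ = 6.276204 rad.
sin φ₂ = sin φ₁ cos δ + cos φ₁ sin δ cos θ = (-0.920183)(0.568356) + (0.391488)(0.822783)(0.999976) = -0.200890
φ₂ = asin(-0.200890) = -0.202267 rad = -11.5890°.
Δλ = atan2( sin θ sin δ cos φ₁ , cos δ − sin φ₁ sin φ₂ ) = atan2(-0.002249, 0.383500) = -0.005864 rad = -0.3360°.
Hence λ₂ = 78.5275° + -0.3360° = 78.1915°.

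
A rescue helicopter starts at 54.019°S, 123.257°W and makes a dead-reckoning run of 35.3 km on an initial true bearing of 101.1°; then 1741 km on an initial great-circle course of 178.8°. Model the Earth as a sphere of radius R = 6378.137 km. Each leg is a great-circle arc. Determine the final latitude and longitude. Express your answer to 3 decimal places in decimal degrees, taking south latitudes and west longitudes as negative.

latitude -69.713°, longitude -121.794°

Apply the spherical direct solution leg by leg, carrying full precision between legs.
Leg 1: from (-54.019°, -123.257°), δ = 35.3/6378.137 = 0.005535 rad, θ = 101.1° → φ = -54.079°, λ = -122.727°.
Leg 2: from (-54.079°, -122.727°), δ = 1741/6378.137 = 0.272964 rad, θ = 178.8° → φ = -69.713°, λ = -121.794°.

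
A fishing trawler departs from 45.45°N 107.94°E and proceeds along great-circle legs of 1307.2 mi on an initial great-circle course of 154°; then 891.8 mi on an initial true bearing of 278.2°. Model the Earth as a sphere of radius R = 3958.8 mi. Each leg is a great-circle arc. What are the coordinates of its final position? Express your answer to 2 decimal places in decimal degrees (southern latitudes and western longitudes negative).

latitude 29.08°, longitude 102.55°

Apply the spherical direct solution leg by leg, carrying full precision between legs.
Leg 1: from (45.45°, 107.94°), δ = 1307.2/3958.8 = 0.330201 rad, θ = 154° → φ = 28.01°, λ = 117.20°.
Leg 2: from (28.01°, 117.20°), δ = 891.8/3958.8 = 0.225270 rad, θ = 278.2° → φ = 29.08°, λ = 102.55°.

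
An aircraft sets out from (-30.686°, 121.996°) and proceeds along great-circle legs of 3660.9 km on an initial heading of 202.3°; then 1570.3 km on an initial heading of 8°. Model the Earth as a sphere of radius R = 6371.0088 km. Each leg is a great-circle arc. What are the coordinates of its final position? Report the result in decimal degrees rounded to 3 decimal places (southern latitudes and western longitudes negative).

latitude -45.386°, longitude 100.859°

Apply the spherical direct solution leg by leg, carrying full precision between legs.
Leg 1: from (-30.686°, 121.996°), δ = 3660.9/6371.0088 = 0.574619 rad, θ = 202.3° → φ = -59.409°, λ = 98.088°.
Leg 2: from (-59.409°, 98.088°), δ = 1570.3/6371.0088 = 0.246476 rad, θ = 8° → φ = -45.386°, λ = 100.859°.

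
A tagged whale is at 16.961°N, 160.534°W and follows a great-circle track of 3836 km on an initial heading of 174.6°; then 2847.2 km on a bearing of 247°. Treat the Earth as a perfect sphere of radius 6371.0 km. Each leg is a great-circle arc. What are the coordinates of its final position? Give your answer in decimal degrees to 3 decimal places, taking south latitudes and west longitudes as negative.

latitude -25.512°, longitude 176.513°

Apply the spherical direct solution leg by leg, carrying full precision between legs.
Leg 1: from (16.961°, -160.534°), δ = 3836/6371 = 0.602103 rad, θ = 174.6° → φ = -17.393°, λ = -157.332°.
Leg 2: from (-17.393°, -157.332°), δ = 2847.2/6371 = 0.446900 rad, θ = 247° → φ = -25.512°, λ = 176.513°.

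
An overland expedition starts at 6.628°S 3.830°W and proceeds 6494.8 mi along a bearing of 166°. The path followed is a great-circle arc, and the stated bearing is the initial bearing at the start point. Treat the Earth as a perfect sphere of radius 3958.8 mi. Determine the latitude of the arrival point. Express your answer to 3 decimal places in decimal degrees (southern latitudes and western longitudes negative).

latitude -72.442°

δ = 6494.8/3958.8 = 1.640598 rad (93.9994°).
With φ₁ = -6.628° = -0.115680 rad and θ = 166° = 2.897247 rad:
Destination latitude: φ₂ = arcsin( sin φ₁ cos δ + cos φ₁ sin δ cos θ ) = arcsin(-0.953414) = -72.442°.
Δλ = atan2( sin θ sin δ cos φ₁ , cos δ − sin φ₁ sin φ₂ ) = atan2(0.239720, -0.179791) = 2.214299 rad = 126.870°.
Hence λ₂ = -3.830° + 126.870° = 123.040°.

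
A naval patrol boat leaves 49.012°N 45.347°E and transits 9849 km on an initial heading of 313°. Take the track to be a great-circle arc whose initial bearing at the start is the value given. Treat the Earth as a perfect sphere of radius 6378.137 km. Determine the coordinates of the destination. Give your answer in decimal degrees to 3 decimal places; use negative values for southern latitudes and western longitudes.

The arc subtends δ = 9849/6378.137 = 1.544181 rad at the centre.
Start latitude φ₁ = 0.855421 rad; initial bearing θ = 5.462881 rad.
Applying the spherical law of cosines for sides, sin φ₂ = sin φ₁ cos δ + cos φ₁ sin δ cos θ = 0.467253, so φ₂ = 27.856°.
Then Δλ = atan2(-0.479526, -0.326093) = -2.167994 rad, from sin θ sin δ cos φ₁ over cos δ − sin φ₁ sin φ₂.
Hence λ₂ = 45.347° + -124.217° = -78.870°.

latitude 27.856°, longitude -78.870°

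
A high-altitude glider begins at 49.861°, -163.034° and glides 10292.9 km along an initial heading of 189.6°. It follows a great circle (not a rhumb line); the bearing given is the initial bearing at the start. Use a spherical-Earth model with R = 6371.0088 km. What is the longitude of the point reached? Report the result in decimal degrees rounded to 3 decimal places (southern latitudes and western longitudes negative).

δ = 10292.9/6371.0088 = 1.615584 rad (92.5661°).
With φ₁ = 49.861° = 0.870239 rad and θ = 189.6° = 3.309144 rad:
sin φ₂ = sin φ₁ cos δ + cos φ₁ sin δ cos θ = (0.764483)(-0.044773) + (0.644644)(0.998997)(-0.985996) = -0.669207
φ₂ = asin(-0.669207) = -0.733141 rad = -42.006°.
Δλ = atan2( sin θ sin δ cos φ₁ , cos δ − sin φ₁ sin φ₂ ) = atan2(-0.107399, 0.466825) = -0.226127 rad = -12.956°.
λ₂ = λ₁ + Δλ = -175.990°.

longitude -175.990°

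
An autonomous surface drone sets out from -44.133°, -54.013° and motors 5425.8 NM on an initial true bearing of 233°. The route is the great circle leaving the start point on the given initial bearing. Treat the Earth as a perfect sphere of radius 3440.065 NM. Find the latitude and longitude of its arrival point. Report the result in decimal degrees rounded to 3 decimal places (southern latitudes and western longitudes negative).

Central angle δ = d/R = 1.577238 rad.
Converting: φ₁ = -0.770266 rad, θ = 4.066617 rad.
Applying the spherical law of cosines for sides, sin φ₂ = sin φ₁ cos δ + cos φ₁ sin δ cos θ = -0.427444, so φ₂ = -25.305°.
Δλ = atan2( sin θ sin δ cos φ₁ , cos δ − sin φ₁ sin φ₂ ) = atan2(-0.573189, -0.304082) = -2.058552 rad = -117.946°.
λ₂ = λ₁ + Δλ = -171.959°.

latitude -25.305°, longitude -171.959°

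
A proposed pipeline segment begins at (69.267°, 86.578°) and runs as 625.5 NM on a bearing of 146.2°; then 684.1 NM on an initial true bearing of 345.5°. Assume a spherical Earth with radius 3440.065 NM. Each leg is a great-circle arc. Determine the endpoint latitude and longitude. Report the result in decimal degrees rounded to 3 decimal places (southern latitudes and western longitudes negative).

latitude 70.905°, longitude 89.512°

Apply the spherical direct solution leg by leg, carrying full precision between legs.
Leg 1: from (69.267°, 86.578°), δ = 625.5/3440.065 = 0.181828 rad, θ = 146.2° → φ = 60.069°, λ = 98.209°.
Leg 2: from (60.069°, 98.209°), δ = 684.1/3440.065 = 0.198863 rad, θ = 345.5° → φ = 70.905°, λ = 89.512°.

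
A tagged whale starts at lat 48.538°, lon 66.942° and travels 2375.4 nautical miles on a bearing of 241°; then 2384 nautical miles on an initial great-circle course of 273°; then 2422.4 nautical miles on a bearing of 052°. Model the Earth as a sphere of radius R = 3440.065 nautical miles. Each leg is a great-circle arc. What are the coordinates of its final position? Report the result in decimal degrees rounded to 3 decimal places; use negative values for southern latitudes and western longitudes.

latitude 38.343°, longitude 28.319°

Apply the spherical direct solution leg by leg, carrying full precision between legs.
Leg 1: from (48.538°, 66.942°), δ = 2375.4/3440.065 = 0.690510 rad, θ = 241° → φ = 21.917°, λ = 30.038°.
Leg 2: from (21.917°, 30.038°), δ = 2384/3440.065 = 0.693010 rad, θ = 273° → φ = 18.553°, λ = -12.257°.
Leg 3: from (18.553°, -12.257°), δ = 2422.4/3440.065 = 0.704173 rad, θ = 52° → φ = 38.343°, λ = 28.319°.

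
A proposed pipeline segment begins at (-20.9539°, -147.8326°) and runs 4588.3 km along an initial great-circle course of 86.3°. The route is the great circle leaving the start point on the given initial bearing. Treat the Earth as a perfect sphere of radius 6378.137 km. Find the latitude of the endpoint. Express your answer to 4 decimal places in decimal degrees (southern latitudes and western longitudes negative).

latitude -13.2556°

Central angle δ = d/R = 0.719379 rad.
Start latitude φ₁ = -0.365715 rad; initial bearing θ = 1.506219 rad.
Applying the spherical law of cosines for sides, sin φ₂ = sin φ₁ cos δ + cos φ₁ sin δ cos θ = -0.229295, so φ₂ = -13.2556°.
Then Δλ = atan2(0.614060, 0.670215) = 0.741701 rad, from sin θ sin δ cos φ₁ over cos δ − sin φ₁ sin φ₂.
λ₂ = -147.8326° + 42.4963° = -105.3363°.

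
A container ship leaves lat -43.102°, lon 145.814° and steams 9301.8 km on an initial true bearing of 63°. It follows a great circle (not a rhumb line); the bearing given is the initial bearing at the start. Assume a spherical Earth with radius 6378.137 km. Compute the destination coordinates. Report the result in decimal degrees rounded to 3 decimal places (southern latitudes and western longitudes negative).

Central angle δ = d/R = 1.458388 rad.
With φ₁ = -43.102° = -0.752272 rad and θ = 63° = 1.099557 rad:
Destination latitude: φ₂ = arcsin( sin φ₁ cos δ + cos φ₁ sin δ cos θ ) = arcsin(0.252737) = 14.640°.
Δλ = atan2( sin θ sin δ cos φ₁ , cos δ − sin φ₁ sin φ₂ ) = atan2(0.646452, 0.284867) = 1.155735 rad = 66.219°.
λ₂ = 145.814° + 66.219° = 212.033°, normalized to (−180°, 180°] → -147.967°.

latitude 14.640°, longitude -147.967°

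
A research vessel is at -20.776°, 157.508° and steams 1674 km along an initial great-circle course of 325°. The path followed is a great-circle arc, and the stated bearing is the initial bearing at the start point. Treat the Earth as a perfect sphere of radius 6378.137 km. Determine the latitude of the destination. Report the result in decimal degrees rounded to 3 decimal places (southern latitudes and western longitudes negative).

δ = 1674/6378.137 = 0.262459 rad (15.0378°).
Converting: φ₁ = -0.362610 rad, θ = 5.672320 rad.
Applying the spherical law of cosines for sides, sin φ₂ = sin φ₁ cos δ + cos φ₁ sin δ cos θ = -0.143854, so φ₂ = -8.271°.
Δλ = atan2( sin θ sin δ cos φ₁ , cos δ − sin φ₁ sin φ₂ ) = atan2(-0.139141, 0.914728) = -0.150955 rad = -8.649°.
λ₂ = λ₁ + Δλ = 148.859°.

latitude -8.271°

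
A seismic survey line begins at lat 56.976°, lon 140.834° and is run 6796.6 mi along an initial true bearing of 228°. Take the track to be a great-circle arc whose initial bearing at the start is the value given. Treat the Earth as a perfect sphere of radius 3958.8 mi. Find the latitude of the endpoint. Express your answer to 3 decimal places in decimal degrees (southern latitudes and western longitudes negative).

latitude -28.868°

δ = 6796.6/3958.8 = 1.716833 rad (98.3673°).
With φ₁ = 56.976° = 0.994419 rad and θ = 228° = 3.979351 rad:
sin φ₂ = sin φ₁ cos δ + cos φ₁ sin δ cos θ = (0.838442)(-0.145519) + (0.544990)(0.989356)(-0.669131) = -0.482797
φ₂ = asin(-0.482797) = -0.503846 rad = -28.868°.
Δλ = atan2( sin θ sin δ cos φ₁ , cos δ − sin φ₁ sin φ₂ ) = atan2(-0.400696, 0.259279) = -0.996482 rad = -57.094°.
λ₂ = 140.834° + -57.094° = 83.740°.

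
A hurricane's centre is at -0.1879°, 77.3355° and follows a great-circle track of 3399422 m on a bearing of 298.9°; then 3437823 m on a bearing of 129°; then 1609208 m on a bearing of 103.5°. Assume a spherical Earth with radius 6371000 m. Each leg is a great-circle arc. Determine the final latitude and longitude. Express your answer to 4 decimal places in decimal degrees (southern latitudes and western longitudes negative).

latitude -9.1996°, longitude 87.9351°

Apply the spherical direct solution leg by leg, carrying full precision between legs.
Leg 1: from (-0.1879°, 77.3355°), δ = 3399422/6371000 = 0.533577 rad, θ = 298.9° → φ = 14.0625°, λ = 50.0108°.
Leg 2: from (14.0625°, 50.0108°), δ = 3437823/6371000 = 0.539605 rad, θ = 129° → φ = -6.0385°, λ = 73.6842°.
Leg 3: from (-6.0385°, 73.6842°), δ = 1609208/6371000 = 0.252583 rad, θ = 103.5° → φ = -9.1996°, λ = 87.9351°.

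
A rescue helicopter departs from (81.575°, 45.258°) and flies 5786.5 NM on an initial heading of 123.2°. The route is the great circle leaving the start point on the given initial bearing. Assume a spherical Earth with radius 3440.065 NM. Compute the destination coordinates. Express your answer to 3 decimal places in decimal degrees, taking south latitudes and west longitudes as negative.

latitude -10.929°, longitude 103.139°

δ = 5786.5/3440.065 = 1.682090 rad (96.3767°).
With φ₁ = 81.575° = 1.423752 rad and θ = 123.2° = 2.150246 rad:
Applying the spherical law of cosines for sides, sin φ₂ = sin φ₁ cos δ + cos φ₁ sin δ cos θ = -0.189596, so φ₂ = -10.929°.
Then Δλ = atan2(0.121840, 0.076485) = 1.010221 rad, from sin θ sin δ cos φ₁ over cos δ − sin φ₁ sin φ₂.
λ₂ = λ₁ + Δλ = 103.139°.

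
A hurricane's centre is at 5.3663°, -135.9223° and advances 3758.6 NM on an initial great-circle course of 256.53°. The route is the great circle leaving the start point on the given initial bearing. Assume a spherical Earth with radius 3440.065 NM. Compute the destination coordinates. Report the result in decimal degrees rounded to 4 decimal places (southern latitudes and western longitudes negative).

latitude -9.3731°, longitude 163.0226°

Central angle δ = d/R = 1.092596 rad.
Converting: φ₁ = 0.093660 rad, θ = 4.477293 rad.
Destination latitude: φ₂ = arcsin( sin φ₁ cos δ + cos φ₁ sin δ cos θ ) = arcsin(-0.162863) = -9.3731°.
Then Δλ = atan2(-0.859618, 0.475414) = -1.065613 rad, from sin θ sin δ cos φ₁ over cos δ − sin φ₁ sin φ₂.
λ₂ = -135.9223° + -61.0551° = -196.9774°, normalized to (−180°, 180°] → 163.0226°.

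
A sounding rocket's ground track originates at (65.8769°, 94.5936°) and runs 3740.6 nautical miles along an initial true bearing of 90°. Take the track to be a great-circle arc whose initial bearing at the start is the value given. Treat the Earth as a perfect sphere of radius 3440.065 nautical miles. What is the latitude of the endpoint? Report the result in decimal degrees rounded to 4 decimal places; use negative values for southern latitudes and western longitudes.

latitude 25.1018°

Angular distance δ = d/R = 3740.6 / 3440.065 = 1.087363 rad.
Start latitude φ₁ = 1.149769 rad; initial bearing θ = 1.570796 rad.
Destination latitude: φ₂ = arcsin( sin φ₁ cos δ + cos φ₁ sin δ cos θ ) = arcsin(0.424229) = 25.1018°.
For the longitude increment, Δλ = atan2( sin θ sin δ cos φ₁, cos δ − sin φ₁ sin φ₂ ) = atan2(0.361863, 0.077641) = 77.8902°.
Hence λ₂ = 94.5936° + 77.8902° = 172.4838°.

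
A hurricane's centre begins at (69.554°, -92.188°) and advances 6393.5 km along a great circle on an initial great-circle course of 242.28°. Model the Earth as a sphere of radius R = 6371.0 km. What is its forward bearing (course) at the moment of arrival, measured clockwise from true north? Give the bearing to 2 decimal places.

The arc subtends δ = 6393.5/6371 = 1.003532 rad at the centre.
Converting: φ₁ = 1.213946 rad, θ = 4.228584 rad.
Applying the spherical law of cosines for sides, sin φ₂ = sin φ₁ cos δ + cos φ₁ sin δ cos θ = 0.366438, so φ₂ = 21.496°.
Then Δλ = atan2(-0.260799, 0.193974) = -0.931295 rad, from sin θ sin δ cos φ₁ over cos δ − sin φ₁ sin φ₂.
λ₂ = λ₁ + Δλ = -145.547°.
The forward bearing on arrival equals the back-azimuth from the destination plus 180°.
Back-azimuth from P₂ (21.50°, -145.55°) to P₁ (69.55°, -92.19°), with Δλ' = λ₁ − λ₂ = 53.36°: atan2( sin Δλ' cos φ₁ , cos φ₂ sin φ₁ − sin φ₂ cos φ₁ cos Δλ' ) = 19.41°.
Final bearing = (19.41° + 180°) mod 360° = 199.41°.

final bearing 199.41°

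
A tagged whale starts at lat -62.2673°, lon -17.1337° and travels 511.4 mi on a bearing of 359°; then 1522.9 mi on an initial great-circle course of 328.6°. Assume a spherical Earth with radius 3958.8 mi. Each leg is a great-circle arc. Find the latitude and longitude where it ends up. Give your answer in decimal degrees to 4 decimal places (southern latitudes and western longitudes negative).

Apply the spherical direct solution leg by leg, carrying full precision between legs.
Leg 1: from (-62.2673°, -17.1337°), δ = 511.4/3958.8 = 0.129181 rad, θ = 359° → φ = -54.8667°, λ = -17.3575°.
Leg 2: from (-54.8667°, -17.3575°), δ = 1522.9/3958.8 = 0.384687 rad, θ = 328.6° → φ = -35.0096°, λ = -31.1681°.

latitude -35.0096°, longitude -31.1681°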